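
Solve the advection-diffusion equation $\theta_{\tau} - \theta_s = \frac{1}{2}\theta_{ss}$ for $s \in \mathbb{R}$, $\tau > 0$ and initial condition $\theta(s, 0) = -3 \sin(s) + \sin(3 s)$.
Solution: Moving frame: $\eta = s + \tau$, $\sigma = \tau$, $\theta = u(\eta,\sigma)$, so $\theta_{\tau} = u_{\sigma} + u_{\eta}$ and $\theta_{ss} = u_{\eta\eta}$.
Hence $\theta_{\tau} - \theta_s = u_{\sigma}$ and the PDE becomes the heat equation $u_{\sigma} = \frac{1}{2}u_{\eta\eta}$ on $\eta \in \mathbb{R}$.
Initial data: $u(\eta,0) = \theta(\eta,0) = -3 \sin(\eta) + \sin(3 \eta)$. Each mode $\sin(n\eta)$ decays as $e^{-n^2\sigma/2}$ on $\mathbb{R}$, so $u(\eta,\sigma) = \sum c_n e^{-n^2\sigma/2} \sin(n\eta)$ with $c_1=-3, c_3=1$: $u(\eta,\sigma) = -3 e^{-\sigma/2} \sin(\eta) + e^{-9 \sigma/2} \sin(3 \eta)$.
Substituting back: $\theta(s,\tau) = u(s + \tau, \tau)$.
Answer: $\theta(s, \tau) = -3 e^{-\tau/2} \sin(\tau + s) + e^{-9 \tau/2} \sin(3 \tau + 3 s)$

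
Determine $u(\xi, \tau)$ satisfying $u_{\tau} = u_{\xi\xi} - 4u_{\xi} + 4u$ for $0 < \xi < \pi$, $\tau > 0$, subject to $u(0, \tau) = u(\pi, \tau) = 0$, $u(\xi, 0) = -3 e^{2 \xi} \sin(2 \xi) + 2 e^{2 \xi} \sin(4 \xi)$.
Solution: Substitute $u = e^{2\xi}w$.
Then $u_{\xi} = e^{2\xi}(w_{\xi} + 2w)$, $u_{\xi\xi} = e^{2\xi}(w_{\xi\xi} + 4w_{\xi} + 4w)$, $u_{\tau} = e^{2\xi}w_{\tau}$; substituting and dividing by $e^{2\xi}$, the lower-order terms cancel: $w_{\tau} = w_{\xi\xi}$ (standard heat equation).
Data for $w$: $w(\xi,0) = e^{-2\xi}u(\xi,0) = -3 \sin(2 \xi) + 2 \sin(4 \xi)$. The boundary conditions carry over: $w(0,\tau) = w(\pi,\tau) = 0$.
Separating variables: $w = \sum c_n e^{-n^2\tau} \sin(n\xi)$. From $w(\xi,0) = -3 \sin(2 \xi) + 2 \sin(4 \xi)$: $c_2=-3, c_4=2$.
So $w(\xi,\tau) = -3 e^{-4 \tau} \sin(2 \xi) + 2 e^{-16 \tau} \sin(4 \xi)$, and $u(\xi,\tau) = e^{2\xi}w(\xi,\tau)$.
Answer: $u(\xi, \tau) = -3 e^{-4 \tau} e^{2 \xi} \sin(2 \xi) + 2 e^{-16 \tau} e^{2 \xi} \sin(4 \xi)$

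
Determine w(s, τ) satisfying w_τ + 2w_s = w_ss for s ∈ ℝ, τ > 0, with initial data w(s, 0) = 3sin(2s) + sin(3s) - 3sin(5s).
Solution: Moving frame: η = s - 2τ, σ = τ, w = u(η,σ), so w_τ = u_σ - 2u_η and w_ss = u_ηη.
Hence w_τ + 2w_s = u_σ and the PDE becomes the heat equation u_σ = u_ηη on η ∈ ℝ.
Initial data: u(η,0) = w(η,0) = 3sin(2η) + sin(3η) - 3sin(5η). Each mode sin(nη) decays as exp(-n²σ) on ℝ, so u(η,σ) = Σ c_n exp(-n²σ) sin(nη) with c_2=3, c_3=1, c_5=-3: u(η,σ) = 3exp(-4σ)sin(2η) + exp(-9σ)sin(3η) - 3exp(-25σ)sin(5η).
Substituting back: w(s,τ) = u(s - 2τ, τ).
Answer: w(s, τ) = 3exp(-4τ)sin(2s - 4τ) + exp(-9τ)sin(3s - 6τ) - 3exp(-25τ)sin(5s - 10τ)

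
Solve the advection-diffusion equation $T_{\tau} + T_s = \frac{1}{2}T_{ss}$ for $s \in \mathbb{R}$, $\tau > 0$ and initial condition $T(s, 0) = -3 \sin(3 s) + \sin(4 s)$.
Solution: Change to a moving frame: let $\eta = s - \tau$, $\sigma = \tau$ and write $T(s,\tau) = u(\eta,\sigma)$.
By the chain rule $T_{\tau} = u_{\sigma} - u_{\eta}$, $T_s = u_{\eta}$, $T_{ss} = u_{\eta\eta}$.
Then $T_{\tau} + T_s = u_{\sigma}$: the advection term cancels and the PDE becomes the heat equation $u_{\sigma} = \frac{1}{2}u_{\eta\eta}$ on $\eta \in \mathbb{R}$.
Initial data: $u(\eta,0) = T(\eta,0) = -3 \sin(3 \eta) + \sin(4 \eta)$.
On $\eta \in \mathbb{R}$ each mode satisfies $(\sin(n\eta))'' = -n^2 \sin(n\eta)$, so $e^{-n^2\sigma/2} \sin(n\eta)$ solves the heat equation; by superposition $u(\eta,\sigma) = \sum c_n e^{-n^2\sigma/2} \sin(n\eta)$.
Reading off the coefficients: $c_3=-3, c_4=1$, so $u(\eta,\sigma) = e^{-8 \sigma} \sin(4 \eta) - 3 e^{-9 \sigma/2} \sin(3 \eta)$.
Substituting back $\eta = s - \tau$, $\sigma = \tau$: $T(s,\tau) = u(s - \tau, \tau)$.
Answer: $T(s, \tau) = - e^{-8 \tau} \sin(4 \tau - 4 s) + 3 e^{-9 \tau/2} \sin(3 \tau - 3 s)$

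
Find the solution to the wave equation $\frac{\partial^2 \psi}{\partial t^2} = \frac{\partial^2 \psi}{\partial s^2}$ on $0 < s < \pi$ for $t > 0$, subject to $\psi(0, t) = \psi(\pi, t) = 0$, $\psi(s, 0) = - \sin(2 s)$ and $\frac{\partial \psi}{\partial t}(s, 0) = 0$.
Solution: Separating variables: $\psi = \sum [A_n \cos(\omega_n t) + B_n \sin(\omega_n t)] \sin(ns)$, $\omega_n = n$. From ICs: $A_2=-1$.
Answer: $\psi(s, t) = - \sin(2 s) \cos(2 t)$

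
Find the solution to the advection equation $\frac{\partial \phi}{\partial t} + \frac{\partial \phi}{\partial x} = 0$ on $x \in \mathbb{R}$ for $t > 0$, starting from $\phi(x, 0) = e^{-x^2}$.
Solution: By characteristics ($dx/dt = 1$), $\phi(x,t) = f(x - t)$ with $f = \phi( \cdot , 0)$.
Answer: $\phi(x, t) = e^{-(-t + x)^2}$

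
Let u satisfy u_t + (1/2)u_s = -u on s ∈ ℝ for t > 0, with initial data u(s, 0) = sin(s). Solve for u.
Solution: Substitute u = exp(-t)w.
Then u_t = exp(-t)(w_t - w), u_s = exp(-t)w_s; substituting and dividing by exp(-t), the lower-order terms cancel: w_t + (1/2)w_s = 0 (standard advection equation).
Data for w: w(s,0) = u(s,0) = sin(s).
By characteristics (ds/dt = 1/2), w(s,t) = f(s - (1/2)t) with f = w(·, 0).
So w(s,t) = sin(s - t/2), and u(s,t) = exp(-t)w(s,t).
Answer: u(s, t) = exp(-t)sin(s - t/2)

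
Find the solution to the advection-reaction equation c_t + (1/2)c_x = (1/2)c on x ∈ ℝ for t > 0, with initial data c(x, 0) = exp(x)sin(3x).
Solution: Substitute c = exp(x)u.
Then c_x = exp(x)(u_x + u), c_t = exp(x)u_t; substituting and dividing by exp(x), the lower-order terms cancel: u_t + (1/2)u_x = 0 (standard advection equation).
Data for u: u(x,0) = exp(-x)c(x,0) = sin(3x).
By characteristics (dx/dt = 1/2), u(x,t) = f(x - (1/2)t) with f = u(·, 0).
So u(x,t) = -sin(3t/2 - 3x), and c(x,t) = exp(x)u(x,t).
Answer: c(x, t) = -exp(x)sin(3t/2 - 3x)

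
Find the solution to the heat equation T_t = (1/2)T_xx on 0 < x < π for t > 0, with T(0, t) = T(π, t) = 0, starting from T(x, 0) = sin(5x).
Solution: Separating variables: T = Σ c_n exp(-n²t/2) sin(nx). From T(x,0) = sin(5x): c_5=1.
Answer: T(x, t) = exp(-25t/2)sin(5x)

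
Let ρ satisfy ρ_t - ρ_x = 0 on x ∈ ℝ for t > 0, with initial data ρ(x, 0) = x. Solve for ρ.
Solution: By characteristics (dx/dt = -1), ρ(x,t) = f(x + t) with f = ρ(·, 0).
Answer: ρ(x, t) = t + x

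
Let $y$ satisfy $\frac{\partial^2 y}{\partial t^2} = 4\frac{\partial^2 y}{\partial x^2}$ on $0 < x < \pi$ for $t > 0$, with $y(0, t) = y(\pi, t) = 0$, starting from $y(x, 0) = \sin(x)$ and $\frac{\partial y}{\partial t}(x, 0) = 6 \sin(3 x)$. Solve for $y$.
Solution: Using separation of variables $y = X(x)T(t)$:
Eigenfunctions: $\sin(nx)$, $n = 1, 2, 3, \ldots$
General solution: $y(x, t) = \sum [A_n \cos(2n t) + B_n \sin(2n t)] \sin(nx)$
From $y(x,0) = \sin(x)$: $A_1=1$. From $y_t(x,0) = 6 \sin(3 x)$, using $y_t(x,0) = \sum \omega_n B_n \sin(nx)$ with $\omega_n = 2n$: $B_3 = 6/6 = 1$.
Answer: $y(x, t) = \sin(6 t) \sin(3 x) + \sin(x) \cos(2 t)$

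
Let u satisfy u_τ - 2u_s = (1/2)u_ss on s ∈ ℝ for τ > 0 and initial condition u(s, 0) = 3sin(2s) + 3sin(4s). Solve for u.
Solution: Moving frame: η = s + 2τ, σ = τ, u = w(η,σ), so u_τ = w_σ + 2w_η and u_ss = w_ηη.
Hence u_τ - 2u_s = w_σ and the PDE becomes the heat equation w_σ = (1/2)w_ηη on η ∈ ℝ.
Initial data: w(η,0) = u(η,0) = 3sin(2η) + 3sin(4η). Each mode sin(nη) decays as exp(-n²σ/2) on ℝ, so w(η,σ) = Σ c_n exp(-n²σ/2) sin(nη) with c_2=3, c_4=3: w(η,σ) = 3exp(-2σ)sin(2η) + 3exp(-8σ)sin(4η).
Substituting back: u(s,τ) = w(s + 2τ, τ).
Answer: u(s, τ) = 3exp(-2τ)sin(2s + 4τ) + 3exp(-8τ)sin(4s + 8τ)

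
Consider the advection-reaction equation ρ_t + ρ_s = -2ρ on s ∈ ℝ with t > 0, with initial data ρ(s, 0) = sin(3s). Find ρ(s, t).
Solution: Substitute ρ = exp(-2t)u, i.e. u = exp(2t)ρ.
By the product rule, ρ_t = exp(-2t)(u_t - 2u), ρ_s = exp(-2t)u_s.
Substituting into the PDE and dividing by exp(-2t): u_t - 2u + u_s = -2u.
The lower-order terms cancel, leaving the standard advection equation u_t + u_s = 0.
Initial data for u: u(s,0) = ρ(s,0) = sin(3s).
Solve for u:
  By method of characteristics (waves move right with speed 1):
  Along characteristics s - t = const, u is constant, so u(s,t) = f(s - t) with f = u(·, 0).
Hence u(s,t) = sin(3s - 3t).
Transform back: ρ(s,t) = exp(-2t)u(s,t).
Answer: ρ(s, t) = exp(-2t)sin(3s - 3t)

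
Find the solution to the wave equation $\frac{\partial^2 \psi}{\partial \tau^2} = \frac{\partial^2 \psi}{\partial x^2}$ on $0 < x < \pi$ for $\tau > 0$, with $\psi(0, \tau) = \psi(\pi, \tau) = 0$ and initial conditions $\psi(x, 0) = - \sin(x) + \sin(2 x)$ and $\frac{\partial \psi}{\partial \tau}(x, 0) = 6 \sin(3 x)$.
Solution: Using separation of variables $\psi = X(x)T(\tau)$:
Eigenfunctions: $\sin(nx)$, $n = 1, 2, 3, \ldots$
General solution: $\psi(x, \tau) = \sum [A_n \cos(n \tau) + B_n \sin(n \tau)] \sin(nx)$
From $\psi(x,0) = - \sin(x) + \sin(2 x)$: $A_1=-1, A_2=1$. From $\psi_{\tau}(x,0) = 6 \sin(3 x)$, using $\psi_{\tau}(x,0) = \sum \omega_n B_n \sin(nx)$ with $\omega_n = n$: $B_3 = 6/3 = 2$.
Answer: $\psi(x, \tau) = 2 \sin(3 \tau) \sin(3 x) -  \sin(x) \cos(\tau) + \sin(2 x) \cos(2 \tau)$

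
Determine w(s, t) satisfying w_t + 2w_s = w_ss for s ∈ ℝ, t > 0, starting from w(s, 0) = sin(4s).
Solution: Moving frame: η = s - 2t, σ = t, w = u(η,σ), so w_t = u_σ - 2u_η and w_ss = u_ηη.
Hence w_t + 2w_s = u_σ and the PDE becomes the heat equation u_σ = u_ηη on η ∈ ℝ.
Initial data: u(η,0) = w(η,0) = sin(4η). Each mode sin(nη) decays as exp(-n²σ) on ℝ, so u(η,σ) = Σ c_n exp(-n²σ) sin(nη) with c_4=1: u(η,σ) = exp(-16σ)sin(4η).
Substituting back: w(s,t) = u(s - 2t, t).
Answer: w(s, t) = exp(-16t)sin(4s - 8t)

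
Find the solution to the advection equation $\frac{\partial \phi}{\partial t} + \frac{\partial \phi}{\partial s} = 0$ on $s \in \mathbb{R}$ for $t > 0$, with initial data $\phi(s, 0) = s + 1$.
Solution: By characteristics ($ds/dt = 1$), $\phi(s,t) = f(s - t)$ with $f = \phi( \cdot , 0)$.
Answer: $\phi(s, t) = s -  t + 1$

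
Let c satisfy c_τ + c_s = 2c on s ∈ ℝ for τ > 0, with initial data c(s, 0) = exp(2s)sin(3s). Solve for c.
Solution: Substitute c = exp(2s)u.
Then c_s = exp(2s)(u_s + 2u), c_τ = exp(2s)u_τ; substituting and dividing by exp(2s), the lower-order terms cancel: u_τ + u_s = 0 (standard advection equation).
Data for u: u(s,0) = exp(-2s)c(s,0) = sin(3s).
By characteristics (ds/dτ = 1), u(s,τ) = f(s - τ) with f = u(·, 0).
So u(s,τ) = sin(3s - 3τ), and c(s,τ) = exp(2s)u(s,τ).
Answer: c(s, τ) = exp(2s)sin(3s - 3τ)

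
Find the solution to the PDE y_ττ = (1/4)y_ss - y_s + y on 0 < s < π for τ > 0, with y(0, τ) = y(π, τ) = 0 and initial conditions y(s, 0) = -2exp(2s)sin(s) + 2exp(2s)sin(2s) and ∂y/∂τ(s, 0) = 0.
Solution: Substitute y = exp(2s)u, i.e. u = exp(-2s)y.
By the product rule, y_s = exp(2s)(u_s + 2u), y_ss = exp(2s)(u_ss + 4u_s + 4u), y_ττ = exp(2s)u_ττ.
Substituting into the PDE and dividing by exp(2s): u_ττ = (1/4)(u_ss + 4u_s + 4u) - (u_s + 2u) + u.
The lower-order terms cancel, leaving the standard wave equation u_ττ = (1/4)u_ss.
Initial data for u: u(s,0) = exp(-2s)y(s,0) = -2sin(s) + 2sin(2s); u_τ(s,0) = exp(-2s)y_τ(s,0) = 0. The boundary conditions carry over: u(0,τ) = u(π,τ) = 0.
Solve for u:
  Using separation of variables u = X(s)T(τ):
  Eigenfunctions: sin(ns), n = 1, 2, 3, ...
  General solution: u(s, τ) = Σ [A_n cos(n τ/2) + B_n sin(n τ/2)] sin(ns)
  From u(s,0) = -2sin(s) + 2sin(2s): A_1=-2, A_2=2. From u_τ(s,0) = 0: all B_n = 0.
Hence u(s,τ) = -2sin(s)cos(τ/2) + 2sin(2s)cos(τ).
Transform back: y(s,τ) = exp(2s)u(s,τ).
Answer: y(s, τ) = -2exp(2s)sin(s)cos(τ/2) + 2exp(2s)sin(2s)cos(τ)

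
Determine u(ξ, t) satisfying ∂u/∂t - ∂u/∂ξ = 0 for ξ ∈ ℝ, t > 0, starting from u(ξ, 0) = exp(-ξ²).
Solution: By characteristics (dξ/dt = -1), u(ξ,t) = f(ξ + t) with f = u(·, 0).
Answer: u(ξ, t) = exp(-(t + ξ)²)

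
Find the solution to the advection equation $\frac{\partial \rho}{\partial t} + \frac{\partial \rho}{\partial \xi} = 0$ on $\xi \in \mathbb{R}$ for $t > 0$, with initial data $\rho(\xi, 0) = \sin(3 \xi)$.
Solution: By characteristics ($d\xi/dt = 1$), $\rho(\xi,t) = f(\xi - t)$ with $f = \rho( \cdot , 0)$.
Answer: $\rho(\xi, t) = \sin(3 \xi - 3 t)$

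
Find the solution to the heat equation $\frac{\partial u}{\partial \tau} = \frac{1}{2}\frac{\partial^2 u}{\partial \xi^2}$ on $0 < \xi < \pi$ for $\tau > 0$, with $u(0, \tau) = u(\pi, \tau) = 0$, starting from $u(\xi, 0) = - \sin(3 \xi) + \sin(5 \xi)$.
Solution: Using separation of variables $u = X(\xi)T(\tau)$:
Eigenfunctions: $\sin(n\xi)$, $n = 1, 2, 3, \ldots$
General solution: $u(\xi, \tau) = \sum c_n \sin(n\xi) e^{-n^2 \tau/2}$
Matching $u(\xi,0) = - \sin(3 \xi) + \sin(5 \xi)$ term by term: $c_3=-1, c_5=1$.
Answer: $u(\xi, \tau) = - e^{-9 \tau/2} \sin(3 \xi) + e^{-25 \tau/2} \sin(5 \xi)$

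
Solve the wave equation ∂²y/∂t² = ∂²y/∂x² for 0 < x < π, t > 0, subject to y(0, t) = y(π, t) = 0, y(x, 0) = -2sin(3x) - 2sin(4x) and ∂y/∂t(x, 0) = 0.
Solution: Separating variables: y = Σ [A_n cos(ω_n t) + B_n sin(ω_n t)] sin(nx), ω_n = n. From ICs: A_3=-2, A_4=-2.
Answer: y(x, t) = -2sin(3x)cos(3t) - 2sin(4x)cos(4t)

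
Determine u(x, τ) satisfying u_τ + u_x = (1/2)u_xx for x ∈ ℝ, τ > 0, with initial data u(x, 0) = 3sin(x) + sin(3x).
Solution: Change to a moving frame: let η = x - τ, σ = τ and write u(x,τ) = w(η,σ).
By the chain rule u_τ = w_σ - w_η, u_x = w_η, u_xx = w_ηη.
Then u_τ + u_x = w_σ: the advection term cancels and the PDE becomes the heat equation w_σ = (1/2)w_ηη on η ∈ ℝ.
Initial data: w(η,0) = u(η,0) = 3sin(η) + sin(3η).
On η ∈ ℝ each mode satisfies (sin(nη))″ = -n² sin(nη), so exp(-n²σ/2) sin(nη) solves the heat equation; by superposition w(η,σ) = Σ c_n exp(-n²σ/2) sin(nη).
Reading off the coefficients: c_1=3, c_3=1, so w(η,σ) = 3exp(-σ/2)sin(η) + exp(-9σ/2)sin(3η).
Substituting back η = x - τ, σ = τ: u(x,τ) = w(x - τ, τ).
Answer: u(x, τ) = 3exp(-τ/2)sin(x - τ) + exp(-9τ/2)sin(3x - 3τ)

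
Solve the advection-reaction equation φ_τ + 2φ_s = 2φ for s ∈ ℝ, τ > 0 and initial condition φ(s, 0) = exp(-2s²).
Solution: Substitute φ = exp(2τ)u, i.e. u = exp(-2τ)φ.
By the product rule, φ_τ = exp(2τ)(u_τ + 2u), φ_s = exp(2τ)u_s.
Substituting into the PDE and dividing by exp(2τ): u_τ + 2u + 2u_s = 2u.
The lower-order terms cancel, leaving the standard advection equation u_τ + 2u_s = 0.
Initial data for u: u(s,0) = φ(s,0) = exp(-2s²).
Solve for u:
  By method of characteristics (waves move right with speed 2):
  Along characteristics s - 2τ = const, u is constant, so u(s,τ) = f(s - 2τ) with f = u(·, 0).
Hence u(s,τ) = exp(-2(s - 2τ)²).
Transform back: φ(s,τ) = exp(2τ)u(s,τ).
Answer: φ(s, τ) = exp(2τ)exp(-2(s - 2τ)²)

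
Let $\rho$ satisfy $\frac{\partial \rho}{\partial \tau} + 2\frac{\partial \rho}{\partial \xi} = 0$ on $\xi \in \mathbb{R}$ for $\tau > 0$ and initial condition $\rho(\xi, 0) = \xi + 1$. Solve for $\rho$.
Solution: By method of characteristics (waves move right with speed 2):
Along characteristics $\xi - 2\tau =$ const, $\rho$ is constant, so $\rho(\xi,\tau) = f(\xi - 2\tau)$ with $f = \rho( \cdot , 0)$.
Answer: $\rho(\xi, \tau) = -2 \tau + \xi + 1$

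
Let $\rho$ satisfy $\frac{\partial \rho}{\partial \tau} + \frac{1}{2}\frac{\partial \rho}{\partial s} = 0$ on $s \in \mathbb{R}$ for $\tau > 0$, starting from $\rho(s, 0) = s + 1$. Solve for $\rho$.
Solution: By method of characteristics (waves move right with speed 1/2):
Along characteristics $s - \frac{1}{2}\tau =$ const, $\rho$ is constant, so $\rho(s,\tau) = f(s - \frac{1}{2}\tau)$ with $f = \rho( \cdot , 0)$.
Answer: $\rho(s, \tau) = -\frac{1}{2} \tau + s + 1$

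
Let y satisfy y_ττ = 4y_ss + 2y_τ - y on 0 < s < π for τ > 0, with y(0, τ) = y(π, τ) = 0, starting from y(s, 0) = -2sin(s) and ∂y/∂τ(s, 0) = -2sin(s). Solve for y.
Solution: Substitute y = exp(τ)u, i.e. u = exp(-τ)y.
By the product rule, y_τ = exp(τ)(u_τ + u), y_ττ = exp(τ)(u_ττ + 2u_τ + u), y_ss = exp(τ)u_ss.
Substituting into the PDE and dividing by exp(τ): u_ττ + 2u_τ + u = 4u_ss + 2(u_τ + u) - u.
The lower-order terms cancel, leaving the standard wave equation u_ττ = 4u_ss.
Initial data for u: u(s,0) = y(s,0) = -2sin(s); u_τ(s,0) = y_τ(s,0) - y(s,0) = 0. The boundary conditions carry over: u(0,τ) = u(π,τ) = 0.
Solve for u:
  Using separation of variables u = X(s)T(τ):
  Eigenfunctions: sin(ns), n = 1, 2, 3, ...
  General solution: u(s, τ) = Σ [A_n cos(2n τ) + B_n sin(2n τ)] sin(ns)
  From u(s,0) = -2sin(s): A_1=-2. From u_τ(s,0) = 0: all B_n = 0.
Hence u(s,τ) = -2sin(s)cos(2τ).
Transform back: y(s,τ) = exp(τ)u(s,τ).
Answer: y(s, τ) = -2exp(τ)sin(s)cos(2τ)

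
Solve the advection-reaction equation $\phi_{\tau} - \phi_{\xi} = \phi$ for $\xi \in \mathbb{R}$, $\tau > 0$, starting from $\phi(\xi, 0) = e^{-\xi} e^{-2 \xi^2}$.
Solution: Substitute $\phi = e^{-\xi}u$.
Then $\phi_{\xi} = e^{-\xi}(u_{\xi} - u)$, $\phi_{\tau} = e^{-\xi}u_{\tau}$; substituting and dividing by $e^{-\xi}$, the lower-order terms cancel: $u_{\tau} - u_{\xi} = 0$ (standard advection equation).
Data for $u$: $u(\xi,0) = e^{\xi}\phi(\xi,0) = e^{-2 \xi^2}$.
By characteristics ($d\xi/d\tau = -1$), $u(\xi,\tau) = f(\xi + \tau)$ with $f = u( \cdot , 0)$.
So $u(\xi,\tau) = e^{-2 (\xi + \tau)^2}$, and $\phi(\xi,\tau) = e^{-\xi}u(\xi,\tau)$.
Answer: $\phi(\xi, \tau) = e^{-\xi} e^{-2 (\tau + \xi)^2}$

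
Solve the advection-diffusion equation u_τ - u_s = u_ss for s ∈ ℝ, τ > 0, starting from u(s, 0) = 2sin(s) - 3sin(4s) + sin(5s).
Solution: Moving frame: η = s + τ, σ = τ, u = w(η,σ), so u_τ = w_σ + w_η and u_ss = w_ηη.
Hence u_τ - u_s = w_σ and the PDE becomes the heat equation w_σ = w_ηη on η ∈ ℝ.
Initial data: w(η,0) = u(η,0) = 2sin(η) - 3sin(4η) + sin(5η). Each mode sin(nη) decays as exp(-n²σ) on ℝ, so w(η,σ) = Σ c_n exp(-n²σ) sin(nη) with c_1=2, c_4=-3, c_5=1: w(η,σ) = 2exp(-σ)sin(η) - 3exp(-16σ)sin(4η) + exp(-25σ)sin(5η).
Substituting back: u(s,τ) = w(s + τ, τ).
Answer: u(s, τ) = 2exp(-τ)sin(s + τ) - 3exp(-16τ)sin(4s + 4τ) + exp(-25τ)sin(5s + 5τ)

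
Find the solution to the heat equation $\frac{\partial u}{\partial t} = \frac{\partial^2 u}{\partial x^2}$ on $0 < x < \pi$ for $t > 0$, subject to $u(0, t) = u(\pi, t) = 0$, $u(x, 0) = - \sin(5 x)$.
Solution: Using separation of variables $u = X(x)T(t)$:
Eigenfunctions: $\sin(nx)$, $n = 1, 2, 3, \ldots$
General solution: $u(x, t) = \sum c_n \sin(nx) e^{-n^2 t}$
Matching $u(x,0) = - \sin(5 x)$ term by term: $c_5=-1$.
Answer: $u(x, t) = - e^{-25 t} \sin(5 x)$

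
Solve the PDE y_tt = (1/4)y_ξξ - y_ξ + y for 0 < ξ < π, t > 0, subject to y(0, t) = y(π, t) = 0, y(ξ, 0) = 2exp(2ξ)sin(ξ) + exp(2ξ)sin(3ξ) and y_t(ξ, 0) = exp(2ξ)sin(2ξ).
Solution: Substitute y = exp(2ξ)u, i.e. u = exp(-2ξ)y.
By the product rule, y_ξ = exp(2ξ)(u_ξ + 2u), y_ξξ = exp(2ξ)(u_ξξ + 4u_ξ + 4u), y_tt = exp(2ξ)u_tt.
Substituting into the PDE and dividing by exp(2ξ): u_tt = (1/4)(u_ξξ + 4u_ξ + 4u) - (u_ξ + 2u) + u.
The lower-order terms cancel, leaving the standard wave equation u_tt = (1/4)u_ξξ.
Initial data for u: u(ξ,0) = exp(-2ξ)y(ξ,0) = 2sin(ξ) + sin(3ξ); u_t(ξ,0) = exp(-2ξ)y_t(ξ,0) = sin(2ξ). The boundary conditions carry over: u(0,t) = u(π,t) = 0.
Solve for u:
  Using separation of variables u = X(ξ)T(t):
  Eigenfunctions: sin(nξ), n = 1, 2, 3, ...
  General solution: u(ξ, t) = Σ [A_n cos(n t/2) + B_n sin(n t/2)] sin(nξ)
  From u(ξ,0) = 2sin(ξ) + sin(3ξ): A_1=2, A_3=1. From u_t(ξ,0) = sin(2ξ), using u_t(ξ,0) = Σ ω_n B_n sin(nξ) with ω_n = n/2: B_2 = 1/1 = 1.
Hence u(ξ,t) = sin(t)sin(2ξ) + 2sin(ξ)cos(t/2) + sin(3ξ)cos(3t/2).
Transform back: y(ξ,t) = exp(2ξ)u(ξ,t).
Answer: y(ξ, t) = exp(2ξ)sin(t)sin(2ξ) + 2exp(2ξ)sin(ξ)cos(t/2) + exp(2ξ)sin(3ξ)cos(3t/2)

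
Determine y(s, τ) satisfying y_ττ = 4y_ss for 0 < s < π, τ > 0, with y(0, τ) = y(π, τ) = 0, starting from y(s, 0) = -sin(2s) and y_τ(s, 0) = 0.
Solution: Using separation of variables y = X(s)T(τ):
Eigenfunctions: sin(ns), n = 1, 2, 3, ...
General solution: y(s, τ) = Σ [A_n cos(2n τ) + B_n sin(2n τ)] sin(ns)
From y(s,0) = -sin(2s): A_2=-1. From y_τ(s,0) = 0: all B_n = 0.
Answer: y(s, τ) = -sin(2s)cos(4τ)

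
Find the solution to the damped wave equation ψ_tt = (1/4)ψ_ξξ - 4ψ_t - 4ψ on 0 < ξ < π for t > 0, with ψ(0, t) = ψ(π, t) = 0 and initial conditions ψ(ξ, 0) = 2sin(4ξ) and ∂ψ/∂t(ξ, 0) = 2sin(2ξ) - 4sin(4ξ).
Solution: Substitute ψ = exp(-2t)u.
Then ψ_t = exp(-2t)(u_t - 2u), ψ_tt = exp(-2t)(u_tt - 4u_t + 4u), ψ_ξξ = exp(-2t)u_ξξ; substituting and dividing by exp(-2t), the lower-order terms cancel: u_tt = (1/4)u_ξξ (standard wave equation).
Data for u: u(ξ,0) = ψ(ξ,0) = 2sin(4ξ); u_t(ξ,0) = ψ_t(ξ,0) + 2ψ(ξ,0) = 2sin(2ξ). The boundary conditions carry over: u(0,t) = u(π,t) = 0.
Separating variables: u = Σ [A_n cos(ω_n t) + B_n sin(ω_n t)] sin(nξ), ω_n = n/2. From ICs (B_n = velocity coefficient / ω_n): A_4=2, B_2=2.
So u(ξ,t) = 2sin(t)sin(2ξ) + 2sin(4ξ)cos(2t), and ψ(ξ,t) = exp(-2t)u(ξ,t).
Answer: ψ(ξ, t) = 2exp(-2t)sin(t)sin(2ξ) + 2exp(-2t)sin(4ξ)cos(2t)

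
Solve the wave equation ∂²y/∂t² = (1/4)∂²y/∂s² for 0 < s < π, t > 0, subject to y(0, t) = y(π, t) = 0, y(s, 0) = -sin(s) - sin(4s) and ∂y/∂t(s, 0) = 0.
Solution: Using separation of variables y = X(s)T(t):
Eigenfunctions: sin(ns), n = 1, 2, 3, ...
General solution: y(s, t) = Σ [A_n cos(n t/2) + B_n sin(n t/2)] sin(ns)
From y(s,0) = -sin(s) - sin(4s): A_1=-1, A_4=-1. From y_t(s,0) = 0: all B_n = 0.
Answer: y(s, t) = -sin(s)cos(t/2) - sin(4s)cos(2t)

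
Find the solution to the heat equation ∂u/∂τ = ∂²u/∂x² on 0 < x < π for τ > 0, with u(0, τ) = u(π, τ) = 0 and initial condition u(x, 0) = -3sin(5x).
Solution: Separating variables: u = Σ c_n exp(-n²τ) sin(nx). From u(x,0) = -3sin(5x): c_5=-3.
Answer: u(x, τ) = -3exp(-25τ)sin(5x)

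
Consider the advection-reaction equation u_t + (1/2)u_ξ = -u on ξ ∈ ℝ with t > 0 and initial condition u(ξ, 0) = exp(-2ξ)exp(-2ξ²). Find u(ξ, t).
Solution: Substitute u = exp(-2ξ)w, i.e. w = exp(2ξ)u.
By the product rule, u_ξ = exp(-2ξ)(w_ξ - 2w), u_t = exp(-2ξ)w_t.
Substituting into the PDE and dividing by exp(-2ξ): w_t + (1/2)(w_ξ - 2w) = -w.
The lower-order terms cancel, leaving the standard advection equation w_t + (1/2)w_ξ = 0.
Initial data for w: w(ξ,0) = exp(2ξ)u(ξ,0) = exp(-2ξ²).
Solve for w:
  By method of characteristics (waves move right with speed 1/2):
  Along characteristics ξ - (1/2)t = const, w is constant, so w(ξ,t) = f(ξ - (1/2)t) with f = w(·, 0).
Hence w(ξ,t) = exp(-2(-t/2 + ξ)²).
Transform back: u(ξ,t) = exp(-2ξ)w(ξ,t).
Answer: u(ξ, t) = exp(-2ξ)exp(-2(-t/2 + ξ)²)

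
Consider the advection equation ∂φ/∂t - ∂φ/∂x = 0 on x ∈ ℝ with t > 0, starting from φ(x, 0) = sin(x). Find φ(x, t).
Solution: By characteristics (dx/dt = -1), φ(x,t) = f(x + t) with f = φ(·, 0).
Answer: φ(x, t) = sin(t + x)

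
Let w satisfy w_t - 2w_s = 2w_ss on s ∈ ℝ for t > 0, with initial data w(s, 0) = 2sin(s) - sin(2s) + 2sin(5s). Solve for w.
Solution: Moving frame: η = s + 2t, σ = t, w = u(η,σ), so w_t = u_σ + 2u_η and w_ss = u_ηη.
Hence w_t - 2w_s = u_σ and the PDE becomes the heat equation u_σ = 2u_ηη on η ∈ ℝ.
Initial data: u(η,0) = w(η,0) = 2sin(η) - sin(2η) + 2sin(5η). Each mode sin(nη) decays as exp(-2n²σ) on ℝ, so u(η,σ) = Σ c_n exp(-2n²σ) sin(nη) with c_1=2, c_2=-1, c_5=2: u(η,σ) = 2exp(-2σ)sin(η) - exp(-8σ)sin(2η) + 2exp(-50σ)sin(5η).
Substituting back: w(s,t) = u(s + 2t, t).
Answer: w(s, t) = 2exp(-2t)sin(s + 2t) - exp(-8t)sin(2s + 4t) + 2exp(-50t)sin(5s + 10t)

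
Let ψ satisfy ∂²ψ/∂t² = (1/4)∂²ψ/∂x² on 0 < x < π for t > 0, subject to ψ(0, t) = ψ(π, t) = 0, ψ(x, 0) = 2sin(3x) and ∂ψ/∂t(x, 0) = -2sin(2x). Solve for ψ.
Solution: Separating variables: ψ = Σ [A_n cos(ω_n t) + B_n sin(ω_n t)] sin(nx), ω_n = n/2. From ICs (B_n = velocity coefficient / ω_n): A_3=2, B_2=-2.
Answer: ψ(x, t) = -2sin(t)sin(2x) + 2sin(3x)cos(3t/2)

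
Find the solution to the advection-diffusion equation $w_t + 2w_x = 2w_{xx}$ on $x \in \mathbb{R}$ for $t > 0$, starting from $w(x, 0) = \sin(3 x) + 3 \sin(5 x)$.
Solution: Change to a moving frame: let $\eta = x - 2t$, $\sigma = t$ and write $w(x,t) = u(\eta,\sigma)$.
By the chain rule $w_t = u_{\sigma} - 2u_{\eta}$, $w_x = u_{\eta}$, $w_{xx} = u_{\eta\eta}$.
Then $w_t + 2w_x = u_{\sigma}$: the advection term cancels and the PDE becomes the heat equation $u_{\sigma} = 2u_{\eta\eta}$ on $\eta \in \mathbb{R}$.
Initial data: $u(\eta,0) = w(\eta,0) = \sin(3 \eta) + 3 \sin(5 \eta)$.
On $\eta \in \mathbb{R}$ each mode satisfies $(\sin(n\eta))'' = -n^2 \sin(n\eta)$, so $e^{-2n^2\sigma} \sin(n\eta)$ solves the heat equation; by superposition $u(\eta,\sigma) = \sum c_n e^{-2n^2\sigma} \sin(n\eta)$.
Reading off the coefficients: $c_3=1, c_5=3$, so $u(\eta,\sigma) = e^{-18 \sigma} \sin(3 \eta) + 3 e^{-50 \sigma} \sin(5 \eta)$.
Substituting back $\eta = x - 2t$, $\sigma = t$: $w(x,t) = u(x - 2t, t)$.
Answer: $w(x, t) = - e^{-18 t} \sin(6 t - 3 x) - 3 e^{-50 t} \sin(10 t - 5 x)$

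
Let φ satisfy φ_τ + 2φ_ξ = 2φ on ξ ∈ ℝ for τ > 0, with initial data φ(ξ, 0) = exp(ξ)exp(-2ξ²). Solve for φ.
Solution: Substitute φ = exp(ξ)u, i.e. u = exp(-ξ)φ.
By the product rule, φ_ξ = exp(ξ)(u_ξ + u), φ_τ = exp(ξ)u_τ.
Substituting into the PDE and dividing by exp(ξ): u_τ + 2(u_ξ + u) = 2u.
The lower-order terms cancel, leaving the standard advection equation u_τ + 2u_ξ = 0.
Initial data for u: u(ξ,0) = exp(-ξ)φ(ξ,0) = exp(-2ξ²).
Solve for u:
  By method of characteristics (waves move right with speed 2):
  Along characteristics ξ - 2τ = const, u is constant, so u(ξ,τ) = f(ξ - 2τ) with f = u(·, 0).
Hence u(ξ,τ) = exp(-2(ξ - 2τ)²).
Transform back: φ(ξ,τ) = exp(ξ)u(ξ,τ).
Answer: φ(ξ, τ) = exp(ξ)exp(-2(ξ - 2τ)²)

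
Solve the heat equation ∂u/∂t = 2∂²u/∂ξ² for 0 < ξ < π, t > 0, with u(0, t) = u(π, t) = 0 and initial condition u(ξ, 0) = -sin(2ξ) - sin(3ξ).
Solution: Using separation of variables u = X(ξ)T(t):
Eigenfunctions: sin(nξ), n = 1, 2, 3, ...
General solution: u(ξ, t) = Σ c_n sin(nξ) exp(-2n² t)
Matching u(ξ,0) = -sin(2ξ) - sin(3ξ) term by term: c_2=-1, c_3=-1.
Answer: u(ξ, t) = -exp(-8t)sin(2ξ) - exp(-18t)sin(3ξ)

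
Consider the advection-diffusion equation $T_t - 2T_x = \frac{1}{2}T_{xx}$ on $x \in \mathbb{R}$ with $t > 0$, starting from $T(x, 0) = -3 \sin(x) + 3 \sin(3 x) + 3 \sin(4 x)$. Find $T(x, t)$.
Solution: Moving frame: $\eta = x + 2t$, $\sigma = t$, $T = u(\eta,\sigma)$, so $T_t = u_{\sigma} + 2u_{\eta}$ and $T_{xx} = u_{\eta\eta}$.
Hence $T_t - 2T_x = u_{\sigma}$ and the PDE becomes the heat equation $u_{\sigma} = \frac{1}{2}u_{\eta\eta}$ on $\eta \in \mathbb{R}$.
Initial data: $u(\eta,0) = T(\eta,0) = -3 \sin(\eta) + 3 \sin(3 \eta) + 3 \sin(4 \eta)$. Each mode $\sin(n\eta)$ decays as $e^{-n^2\sigma/2}$ on $\mathbb{R}$, so $u(\eta,\sigma) = \sum c_n e^{-n^2\sigma/2} \sin(n\eta)$ with $c_1=-3, c_3=3, c_4=3$: $u(\eta,\sigma) = 3 e^{-8 \sigma} \sin(4 \eta) - 3 e^{-\sigma/2} \sin(\eta) + 3 e^{-9 \sigma/2} \sin(3 \eta)$.
Substituting back: $T(x,t) = u(x + 2t, t)$.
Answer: $T(x, t) = 3 e^{-8 t} \sin(8 t + 4 x) - 3 e^{-t/2} \sin(2 t + x) + 3 e^{-9 t/2} \sin(6 t + 3 x)$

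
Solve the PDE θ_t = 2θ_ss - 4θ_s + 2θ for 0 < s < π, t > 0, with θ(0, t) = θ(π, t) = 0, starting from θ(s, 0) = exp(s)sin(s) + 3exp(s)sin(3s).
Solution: Substitute θ = exp(s)u.
Then θ_s = exp(s)(u_s + u), θ_ss = exp(s)(u_ss + 2u_s + u), θ_t = exp(s)u_t; substituting and dividing by exp(s), the lower-order terms cancel: u_t = 2u_ss (standard heat equation).
Data for u: u(s,0) = exp(-s)θ(s,0) = sin(s) + 3sin(3s). The boundary conditions carry over: u(0,t) = u(π,t) = 0.
Separating variables: u = Σ c_n exp(-2n²t) sin(ns). From u(s,0) = sin(s) + 3sin(3s): c_1=1, c_3=3.
So u(s,t) = exp(-2t)sin(s) + 3exp(-18t)sin(3s), and θ(s,t) = exp(s)u(s,t).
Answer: θ(s, t) = exp(s)exp(-2t)sin(s) + 3exp(s)exp(-18t)sin(3s)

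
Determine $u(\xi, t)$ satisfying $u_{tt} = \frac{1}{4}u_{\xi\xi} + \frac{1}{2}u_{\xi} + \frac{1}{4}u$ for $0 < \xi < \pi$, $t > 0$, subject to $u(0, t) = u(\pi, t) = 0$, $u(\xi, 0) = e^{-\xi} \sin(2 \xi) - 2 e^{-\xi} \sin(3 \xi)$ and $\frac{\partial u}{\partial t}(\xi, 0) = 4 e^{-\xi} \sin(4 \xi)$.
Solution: Substitute $u = e^{-\xi}w$.
Then $u_{\xi} = e^{-\xi}(w_{\xi} - w)$, $u_{\xi\xi} = e^{-\xi}(w_{\xi\xi} - 2w_{\xi} + w)$, $u_{tt} = e^{-\xi}w_{tt}$; substituting and dividing by $e^{-\xi}$, the lower-order terms cancel: $w_{tt} = \frac{1}{4}w_{\xi\xi}$ (standard wave equation).
Data for $w$: $w(\xi,0) = e^{\xi}u(\xi,0) = \sin(2 \xi) - 2 \sin(3 \xi)$; $w_t(\xi,0) = e^{\xi}u_t(\xi,0) = 4 \sin(4 \xi)$. The boundary conditions carry over: $w(0,t) = w(\pi,t) = 0$.
Separating variables: $w = \sum [A_n \cos(\omega_n t) + B_n \sin(\omega_n t)] \sin(n\xi)$, $\omega_n = n/2$. From ICs ($B_n$ = velocity coefficient / $\omega_n$): $A_2=1, A_3=-2, B_4=2$.
So $w(\xi,t) = 2 \sin(2 t) \sin(4 \xi) + \sin(2 \xi) \cos(t) - 2 \sin(3 \xi) \cos(3 t/2)$, and $u(\xi,t) = e^{-\xi}w(\xi,t)$.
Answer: $u(\xi, t) = e^{-\xi} \sin(2 \xi) \cos(t) - 2 e^{-\xi} \sin(3 \xi) \cos(3 t/2) + 2 e^{-\xi} \sin(4 \xi) \sin(2 t)$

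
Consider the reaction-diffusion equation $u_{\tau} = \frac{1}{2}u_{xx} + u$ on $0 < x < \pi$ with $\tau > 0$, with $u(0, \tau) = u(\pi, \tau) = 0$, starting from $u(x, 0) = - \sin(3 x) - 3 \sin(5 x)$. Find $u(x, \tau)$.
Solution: Substitute $u = e^{\tau}w$, i.e. $w = e^{-\tau}u$.
By the product rule, $u_{\tau} = e^{\tau}(w_{\tau} + w)$, $u_{xx} = e^{\tau}w_{xx}$.
Substituting into the PDE and dividing by $e^{\tau}$: $w_{\tau} + w = \frac{1}{2}w_{xx} + w$.
The lower-order terms cancel, leaving the standard heat equation $w_{\tau} = \frac{1}{2}w_{xx}$.
Initial data for $w$: $w(x,0) = u(x,0) = - \sin(3 x) - 3 \sin(5 x)$. The boundary conditions carry over: $w(0,\tau) = w(\pi,\tau) = 0$.
Solve for $w$:
  Using separation of variables $w = X(x)T(\tau)$:
  Eigenfunctions: $\sin(nx)$, $n = 1, 2, 3, \ldots$
  General solution: $w(x, \tau) = \sum c_n \sin(nx) e^{-n^2 \tau/2}$
  Matching $w(x,0) = - \sin(3 x) - 3 \sin(5 x)$ term by term: $c_3=-1, c_5=-3$.
Hence $w(x,\tau) = - e^{-9 \tau/2} \sin(3 x) - 3 e^{-25 \tau/2} \sin(5 x)$.
Transform back: $u(x,\tau) = e^{\tau}w(x,\tau)$.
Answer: $u(x, \tau) = - e^{-7 \tau/2} \sin(3 x) - 3 e^{-23 \tau/2} \sin(5 x)$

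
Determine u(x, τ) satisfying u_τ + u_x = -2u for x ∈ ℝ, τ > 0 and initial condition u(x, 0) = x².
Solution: Substitute u = exp(-2τ)w, i.e. w = exp(2τ)u.
By the product rule, u_τ = exp(-2τ)(w_τ - 2w), u_x = exp(-2τ)w_x.
Substituting into the PDE and dividing by exp(-2τ): w_τ - 2w + w_x = -2w.
The lower-order terms cancel, leaving the standard advection equation w_τ + w_x = 0.
Initial data for w: w(x,0) = u(x,0) = x².
Solve for w:
  By method of characteristics (waves move right with speed 1):
  Along characteristics x - τ = const, w is constant, so w(x,τ) = f(x - τ) with f = w(·, 0).
Hence w(x,τ) = x² - 2xτ + τ².
Transform back: u(x,τ) = exp(-2τ)w(x,τ).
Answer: u(x, τ) = x²exp(-2τ) - 2xτexp(-2τ) + τ²exp(-2τ)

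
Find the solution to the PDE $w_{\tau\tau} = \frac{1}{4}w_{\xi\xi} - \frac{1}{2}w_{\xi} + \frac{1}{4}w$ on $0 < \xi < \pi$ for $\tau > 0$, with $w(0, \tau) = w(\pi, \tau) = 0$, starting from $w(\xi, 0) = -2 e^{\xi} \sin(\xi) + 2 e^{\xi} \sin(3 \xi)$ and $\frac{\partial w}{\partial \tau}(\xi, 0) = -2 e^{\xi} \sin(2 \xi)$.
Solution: Substitute $w = e^{\xi}u$.
Then $w_{\xi} = e^{\xi}(u_{\xi} + u)$, $w_{\xi\xi} = e^{\xi}(u_{\xi\xi} + 2u_{\xi} + u)$, $w_{\tau\tau} = e^{\xi}u_{\tau\tau}$; substituting and dividing by $e^{\xi}$, the lower-order terms cancel: $u_{\tau\tau} = \frac{1}{4}u_{\xi\xi}$ (standard wave equation).
Data for $u$: $u(\xi,0) = e^{-\xi}w(\xi,0) = -2 \sin(\xi) + 2 \sin(3 \xi)$; $u_{\tau}(\xi,0) = e^{-\xi}w_{\tau}(\xi,0) = -2 \sin(2 \xi)$. The boundary conditions carry over: $u(0,\tau) = u(\pi,\tau) = 0$.
Separating variables: $u = \sum [A_n \cos(\omega_n \tau) + B_n \sin(\omega_n \tau)] \sin(n\xi)$, $\omega_n = n/2$. From ICs ($B_n$ = velocity coefficient / $\omega_n$): $A_1=-2, A_3=2, B_2=-2$.
So $u(\xi,\tau) = -2 \sin(\xi) \cos(\tau/2) - 2 \sin(2 \xi) \sin(\tau) + 2 \sin(3 \xi) \cos(3 \tau/2)$, and $w(\xi,\tau) = e^{\xi}u(\xi,\tau)$.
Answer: $w(\xi, \tau) = -2 e^{\xi} \sin(\tau) \sin(2 \xi) - 2 e^{\xi} \sin(\xi) \cos(\tau/2) + 2 e^{\xi} \sin(3 \xi) \cos(3 \tau/2)$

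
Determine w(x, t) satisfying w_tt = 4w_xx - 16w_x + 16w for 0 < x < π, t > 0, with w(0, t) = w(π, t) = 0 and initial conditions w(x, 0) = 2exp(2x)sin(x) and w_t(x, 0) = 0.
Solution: Substitute w = exp(2x)u, i.e. u = exp(-2x)w.
By the product rule, w_x = exp(2x)(u_x + 2u), w_xx = exp(2x)(u_xx + 4u_x + 4u), w_tt = exp(2x)u_tt.
Substituting into the PDE and dividing by exp(2x): u_tt = 4(u_xx + 4u_x + 4u) - 16(u_x + 2u) + 16u.
The lower-order terms cancel, leaving the standard wave equation u_tt = 4u_xx.
Initial data for u: u(x,0) = exp(-2x)w(x,0) = 2sin(x); u_t(x,0) = exp(-2x)w_t(x,0) = 0. The boundary conditions carry over: u(0,t) = u(π,t) = 0.
Solve for u:
  Using separation of variables u = X(x)T(t):
  Eigenfunctions: sin(nx), n = 1, 2, 3, ...
  General solution: u(x, t) = Σ [A_n cos(2n t) + B_n sin(2n t)] sin(nx)
  From u(x,0) = 2sin(x): A_1=2. From u_t(x,0) = 0: all B_n = 0.
Hence u(x,t) = 2sin(x)cos(2t).
Transform back: w(x,t) = exp(2x)u(x,t).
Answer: w(x, t) = 2exp(2x)sin(x)cos(2t)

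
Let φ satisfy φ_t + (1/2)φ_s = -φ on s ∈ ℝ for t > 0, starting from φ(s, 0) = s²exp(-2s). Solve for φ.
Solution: Substitute φ = exp(-2s)u.
Then φ_s = exp(-2s)(u_s - 2u), φ_t = exp(-2s)u_t; substituting and dividing by exp(-2s), the lower-order terms cancel: u_t + (1/2)u_s = 0 (standard advection equation).
Data for u: u(s,0) = exp(2s)φ(s,0) = s².
By characteristics (ds/dt = 1/2), u(s,t) = f(s - (1/2)t) with f = u(·, 0).
So u(s,t) = s² - st + (1/4)t², and φ(s,t) = exp(-2s)u(s,t).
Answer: φ(s, t) = s²exp(-2s) - stexp(-2s) + (1/4)t²exp(-2s)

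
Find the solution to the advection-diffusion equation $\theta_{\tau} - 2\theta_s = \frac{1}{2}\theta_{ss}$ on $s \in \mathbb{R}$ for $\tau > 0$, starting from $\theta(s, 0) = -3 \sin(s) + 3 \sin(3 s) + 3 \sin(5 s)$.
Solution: Moving frame: $\eta = s + 2\tau$, $\sigma = \tau$, $\theta = u(\eta,\sigma)$, so $\theta_{\tau} = u_{\sigma} + 2u_{\eta}$ and $\theta_{ss} = u_{\eta\eta}$.
Hence $\theta_{\tau} - 2\theta_s = u_{\sigma}$ and the PDE becomes the heat equation $u_{\sigma} = \frac{1}{2}u_{\eta\eta}$ on $\eta \in \mathbb{R}$.
Initial data: $u(\eta,0) = \theta(\eta,0) = -3 \sin(\eta) + 3 \sin(3 \eta) + 3 \sin(5 \eta)$. Each mode $\sin(n\eta)$ decays as $e^{-n^2\sigma/2}$ on $\mathbb{R}$, so $u(\eta,\sigma) = \sum c_n e^{-n^2\sigma/2} \sin(n\eta)$ with $c_1=-3, c_3=3, c_5=3$: $u(\eta,\sigma) = -3 e^{-\sigma/2} \sin(\eta) + 3 e^{-9 \sigma/2} \sin(3 \eta) + 3 e^{-25 \sigma/2} \sin(5 \eta)$.
Substituting back: $\theta(s,\tau) = u(s + 2\tau, \tau)$.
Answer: $\theta(s, \tau) = -3 e^{-\tau/2} \sin(2 \tau + s) + 3 e^{-9 \tau/2} \sin(6 \tau + 3 s) + 3 e^{-25 \tau/2} \sin(10 \tau + 5 s)$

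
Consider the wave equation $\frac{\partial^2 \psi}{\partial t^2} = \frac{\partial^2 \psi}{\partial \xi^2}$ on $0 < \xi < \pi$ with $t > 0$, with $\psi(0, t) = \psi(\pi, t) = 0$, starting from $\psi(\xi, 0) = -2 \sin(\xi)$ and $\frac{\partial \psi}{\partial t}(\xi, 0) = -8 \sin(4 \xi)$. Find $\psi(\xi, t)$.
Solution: Using separation of variables $\psi = X(\xi)T(t)$:
Eigenfunctions: $\sin(n\xi)$, $n = 1, 2, 3, \ldots$
General solution: $\psi(\xi, t) = \sum [A_n \cos(n t) + B_n \sin(n t)] \sin(n\xi)$
From $\psi(\xi,0) = -2 \sin(\xi)$: $A_1=-2$. From $\psi_t(\xi,0) = -8 \sin(4 \xi)$, using $\psi_t(\xi,0) = \sum \omega_n B_n \sin(n\xi)$ with $\omega_n = n$: $B_4 = (-8)/4 = -2$.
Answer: $\psi(\xi, t) = -2 \sin(\xi) \cos(t) - 2 \sin(4 \xi) \sin(4 t)$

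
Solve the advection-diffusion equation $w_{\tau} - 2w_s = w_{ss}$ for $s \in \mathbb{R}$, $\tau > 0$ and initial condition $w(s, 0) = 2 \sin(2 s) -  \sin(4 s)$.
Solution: Change to a moving frame: let $\eta = s + 2\tau$, $\sigma = \tau$ and write $w(s,\tau) = u(\eta,\sigma)$.
By the chain rule $w_{\tau} = u_{\sigma} + 2u_{\eta}$, $w_s = u_{\eta}$, $w_{ss} = u_{\eta\eta}$.
Then $w_{\tau} - 2w_s = u_{\sigma}$: the advection term cancels and the PDE becomes the heat equation $u_{\sigma} = u_{\eta\eta}$ on $\eta \in \mathbb{R}$.
Initial data: $u(\eta,0) = w(\eta,0) = 2 \sin(2 \eta) - \sin(4 \eta)$.
On $\eta \in \mathbb{R}$ each mode satisfies $(\sin(n\eta))'' = -n^2 \sin(n\eta)$, so $e^{-n^2\sigma} \sin(n\eta)$ solves the heat equation; by superposition $u(\eta,\sigma) = \sum c_n e^{-n^2\sigma} \sin(n\eta)$.
Reading off the coefficients: $c_2=2, c_4=-1$, so $u(\eta,\sigma) = 2 e^{-4 \sigma} \sin(2 \eta) - e^{-16 \sigma} \sin(4 \eta)$.
Substituting back $\eta = s + 2\tau$, $\sigma = \tau$: $w(s,\tau) = u(s + 2\tau, \tau)$.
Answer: $w(s, \tau) = 2 e^{-4 \tau} \sin(4 \tau + 2 s) -  e^{-16 \tau} \sin(8 \tau + 4 s)$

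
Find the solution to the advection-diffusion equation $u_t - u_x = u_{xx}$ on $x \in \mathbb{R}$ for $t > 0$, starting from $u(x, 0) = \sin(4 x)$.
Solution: Moving frame: $\eta = x + t$, $\sigma = t$, $u = w(\eta,\sigma)$, so $u_t = w_{\sigma} + w_{\eta}$ and $u_{xx} = w_{\eta\eta}$.
Hence $u_t - u_x = w_{\sigma}$ and the PDE becomes the heat equation $w_{\sigma} = w_{\eta\eta}$ on $\eta \in \mathbb{R}$.
Initial data: $w(\eta,0) = u(\eta,0) = \sin(4 \eta)$. Each mode $\sin(n\eta)$ decays as $e^{-n^2\sigma}$ on $\mathbb{R}$, so $w(\eta,\sigma) = \sum c_n e^{-n^2\sigma} \sin(n\eta)$ with $c_4=1$: $w(\eta,\sigma) = e^{-16 \sigma} \sin(4 \eta)$.
Substituting back: $u(x,t) = w(x + t, t)$.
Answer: $u(x, t) = e^{-16 t} \sin(4 t + 4 x)$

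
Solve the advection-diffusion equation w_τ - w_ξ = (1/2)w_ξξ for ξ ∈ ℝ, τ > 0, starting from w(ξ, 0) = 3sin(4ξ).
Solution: Moving frame: η = ξ + τ, σ = τ, w = u(η,σ), so w_τ = u_σ + u_η and w_ξξ = u_ηη.
Hence w_τ - w_ξ = u_σ and the PDE becomes the heat equation u_σ = (1/2)u_ηη on η ∈ ℝ.
Initial data: u(η,0) = w(η,0) = 3sin(4η). Each mode sin(nη) decays as exp(-n²σ/2) on ℝ, so u(η,σ) = Σ c_n exp(-n²σ/2) sin(nη) with c_4=3: u(η,σ) = 3exp(-8σ)sin(4η).
Substituting back: w(ξ,τ) = u(ξ + τ, τ).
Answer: w(ξ, τ) = 3exp(-8τ)sin(4ξ + 4τ)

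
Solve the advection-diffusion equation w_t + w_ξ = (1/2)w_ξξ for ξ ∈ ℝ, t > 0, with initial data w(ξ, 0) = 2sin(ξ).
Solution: Moving frame: η = ξ - t, σ = t, w = u(η,σ), so w_t = u_σ - u_η and w_ξξ = u_ηη.
Hence w_t + w_ξ = u_σ and the PDE becomes the heat equation u_σ = (1/2)u_ηη on η ∈ ℝ.
Initial data: u(η,0) = w(η,0) = 2sin(η). Each mode sin(nη) decays as exp(-n²σ/2) on ℝ, so u(η,σ) = Σ c_n exp(-n²σ/2) sin(nη) with c_1=2: u(η,σ) = 2exp(-σ/2)sin(η).
Substituting back: w(ξ,t) = u(ξ - t, t).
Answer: w(ξ, t) = -2exp(-t/2)sin(t - ξ)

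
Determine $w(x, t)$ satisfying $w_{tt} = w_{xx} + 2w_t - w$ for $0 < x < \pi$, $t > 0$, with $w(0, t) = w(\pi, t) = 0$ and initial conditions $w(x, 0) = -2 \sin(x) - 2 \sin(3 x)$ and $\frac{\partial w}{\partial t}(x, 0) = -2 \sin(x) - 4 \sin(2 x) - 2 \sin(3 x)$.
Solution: Substitute $w = e^{t}u$, i.e. $u = e^{-t}w$.
By the product rule, $w_t = e^{t}(u_t + u)$, $w_{tt} = e^{t}(u_{tt} + 2u_t + u)$, $w_{xx} = e^{t}u_{xx}$.
Substituting into the PDE and dividing by $e^{t}$: $u_{tt} + 2u_t + u = u_{xx} + 2(u_t + u) - u$.
The lower-order terms cancel, leaving the standard wave equation $u_{tt} = u_{xx}$.
Initial data for $u$: $u(x,0) = w(x,0) = -2 \sin(x) - 2 \sin(3 x)$; $u_t(x,0) = w_t(x,0) - w(x,0) = -4 \sin(2 x)$. The boundary conditions carry over: $u(0,t) = u(\pi,t) = 0$.
Solve for $u$:
  Using separation of variables $u = X(x)T(t)$:
  Eigenfunctions: $\sin(nx)$, $n = 1, 2, 3, \ldots$
  General solution: $u(x, t) = \sum [A_n \cos(n t) + B_n \sin(n t)] \sin(nx)$
  From $u(x,0) = -2 \sin(x) - 2 \sin(3 x)$: $A_1=-2, A_3=-2$. From $u_t(x,0) = -4 \sin(2 x)$, using $u_t(x,0) = \sum \omega_n B_n \sin(nx)$ with $\omega_n = n$: $B_2 = (-4)/2 = -2$.
Hence $u(x,t) = -2 \sin(2 t) \sin(2 x) - 2 \sin(x) \cos(t) - 2 \sin(3 x) \cos(3 t)$.
Transform back: $w(x,t) = e^{t}u(x,t)$.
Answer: $w(x, t) = -2 e^{t} \sin(2 t) \sin(2 x) - 2 e^{t} \sin(x) \cos(t) - 2 e^{t} \sin(3 x) \cos(3 t)$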